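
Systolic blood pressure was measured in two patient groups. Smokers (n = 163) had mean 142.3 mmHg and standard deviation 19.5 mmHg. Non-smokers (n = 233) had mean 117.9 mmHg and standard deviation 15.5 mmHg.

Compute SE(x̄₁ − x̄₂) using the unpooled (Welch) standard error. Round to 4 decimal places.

Per-group SEs: s₁/√n₁ = 19.5/√163 = 1.5274, s₂/√n₂ = 15.5/√233 = 1.0154.
Unpooled SE of the difference: √(2.33295076 + 1.03103716) = 1.8341.

1.8341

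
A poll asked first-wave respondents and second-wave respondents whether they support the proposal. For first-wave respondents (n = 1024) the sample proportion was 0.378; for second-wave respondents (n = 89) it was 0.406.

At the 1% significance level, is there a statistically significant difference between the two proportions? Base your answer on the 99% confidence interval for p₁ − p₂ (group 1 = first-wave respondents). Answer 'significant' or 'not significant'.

SE₁ = √(p̂₁(1−p̂₁)/n₁) = √(0.3780·0.6220/1024) = 0.01515; SE₂ = √(0.4060·0.5940/89) = 0.05205.
Independent samples: SE of the difference = √(SE₁² + SE₂²) = √(0.0002295225 + 0.0027092025) = 0.05421.
z* for 99% confidence is 2.576, so the margin of error is 2.576 × 0.05421 = 0.13964.
Point estimate p̂₁ − p̂₂ = 0.3780 − 0.4060 = -0.0280.
-0.0280 ± 0.13964 → (-0.16764, 0.11164).
The interval (-0.16764, 0.11164) contains 0, so the difference is not significant.

not significant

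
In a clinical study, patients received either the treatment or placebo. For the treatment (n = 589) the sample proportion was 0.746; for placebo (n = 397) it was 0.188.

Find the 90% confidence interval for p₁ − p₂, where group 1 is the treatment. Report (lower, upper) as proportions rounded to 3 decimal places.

(0.514, 0.602)

The two standard errors are √(0.7460×0.2540/589) = 0.01794 and √(0.1880×0.8120/397) = 0.01961.
Because the samples are independent, SE_diff = √(0.01794² + 0.01961²) = 0.02658.
Using z* = 1.645 for 90%, ME = 1.645 × 0.02658 = 0.04372.
p̂₁ − p̂₂ = 0.5580; interval 0.5580 ± 0.04372 gives (0.514, 0.602).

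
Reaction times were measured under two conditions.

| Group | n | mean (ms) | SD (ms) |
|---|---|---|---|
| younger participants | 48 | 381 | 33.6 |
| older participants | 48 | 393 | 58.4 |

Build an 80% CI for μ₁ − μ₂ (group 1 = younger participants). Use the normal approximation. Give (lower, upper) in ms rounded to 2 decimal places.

Standard errors of each mean: 33.6/√48 = 4.8497 and 58.4/√48 = 8.4293.
SE(x̄₁ − x̄₂) = √(4.8497² + 8.4293²) = 9.7248 for independent samples with unequal variances.
With z* = 1.282, the margin is 1.282 × 9.7248 = 12.4672.
x̄₁ − x̄₂ = 381 − 393 = -12.0000; the interval is -12.0000 ± 12.4672 = (-24.47, 0.47).

(-24.47, 0.47)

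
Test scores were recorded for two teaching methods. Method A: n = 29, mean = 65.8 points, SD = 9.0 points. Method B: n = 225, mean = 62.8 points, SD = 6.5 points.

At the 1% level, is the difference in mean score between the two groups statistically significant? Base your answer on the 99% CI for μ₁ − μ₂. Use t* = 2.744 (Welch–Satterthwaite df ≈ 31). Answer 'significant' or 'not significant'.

Standard errors of each mean: 9.0/√29 = 1.6713 and 6.5/√225 = 0.4333.
SE(x̄₁ − x̄₂) = √(1.6713² + 0.4333²) = 1.7266 for independent samples with unequal variances.
With t* = 2.744, the margin is 2.744 × 1.7266 = 4.7378.
x̄₁ − x̄₂ = 65.8 − 62.8 = 3.0000; the interval is 3.0000 ± 4.7378 = (-1.7378, 7.7378).
The interval (-1.7378, 7.7378) contains 0, so the difference is not significant.

not significant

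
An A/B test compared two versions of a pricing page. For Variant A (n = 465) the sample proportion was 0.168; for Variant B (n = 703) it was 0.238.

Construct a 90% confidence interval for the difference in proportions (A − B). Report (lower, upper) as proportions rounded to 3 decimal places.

Each SE is √(p̂(1−p̂)/n): √(0.1680·0.8320/465) = 0.01734 and √(0.2380·0.7620/703) = 0.01606.
SE(p̂₁ − p̂₂) = √(SE₁² + SE₂²) = √(0.0003006756 + 0.0002579236) = 0.02363, since the two samples are independent.
At 90% confidence z* = 1.645; margin = 1.645 × 0.02363 = 0.03887.
The difference is 0.1680 − 0.2380 = -0.0700, so the interval is -0.0700 ± 0.03887 = (-0.109, -0.031).

(-0.109, -0.031)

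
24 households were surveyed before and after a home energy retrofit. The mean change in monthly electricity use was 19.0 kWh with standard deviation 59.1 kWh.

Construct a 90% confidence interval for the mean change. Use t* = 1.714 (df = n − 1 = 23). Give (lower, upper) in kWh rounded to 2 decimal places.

This is a matched-pairs design, so SE = s_d/√n = 59.1/√24 = 12.0637.
Margin = 1.714 × 12.0637 = 20.6772; the interval is 19.0 ± 20.6772 = (-1.68, 39.68).

(-1.68, 39.68)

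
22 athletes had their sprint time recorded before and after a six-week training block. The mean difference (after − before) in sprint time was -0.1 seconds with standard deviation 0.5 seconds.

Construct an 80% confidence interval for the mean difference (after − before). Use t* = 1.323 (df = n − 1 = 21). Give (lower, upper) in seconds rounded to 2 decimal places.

Paired design: SE = s_d/√n = 0.5/√22 = 0.1066.
t* = 1.323; margin of error = 1.323 × 0.1066 = 0.1410.
-0.1 ± 0.1410 → (-0.24, 0.04).

(-0.24, 0.04)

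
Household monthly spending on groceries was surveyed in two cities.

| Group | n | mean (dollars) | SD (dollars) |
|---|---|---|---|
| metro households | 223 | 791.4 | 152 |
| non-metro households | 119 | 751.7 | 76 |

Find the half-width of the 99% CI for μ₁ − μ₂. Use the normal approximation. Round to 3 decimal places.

31.774

SE₁ = s₁/√n₁ = 152/√223 = 10.1787; SE₂ = 76/√119 = 6.9669.
Independent samples, unequal variances: SE_diff = √(SE₁² + SE₂²) = √(103.60593369 + 48.53769561) = 12.3347.
z* = 2.576, so margin of error = 2.576 × 12.3347 = 31.7742.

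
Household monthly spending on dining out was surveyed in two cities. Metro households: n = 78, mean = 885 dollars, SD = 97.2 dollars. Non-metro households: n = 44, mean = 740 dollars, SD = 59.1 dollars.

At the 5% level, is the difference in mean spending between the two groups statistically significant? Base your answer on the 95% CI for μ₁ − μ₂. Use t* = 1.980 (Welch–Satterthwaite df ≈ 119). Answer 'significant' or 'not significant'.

SE₁ = s₁/√n₁ = 97.2/√78 = 11.0057; SE₂ = 59.1/√44 = 8.9097.
Independent samples, unequal variances: SE_diff = √(SE₁² + SE₂²) = √(121.12543249 + 79.38275409) = 14.1601.
t* = 1.980, so margin of error = 1.980 × 14.1601 = 28.0370.
Difference in means = 885 − 740 = 145.0000.
145.0000 ± 28.0370 → (116.9630, 173.0370).
The interval (116.9630, 173.0370) does not contain 0, so the difference is significant.

significant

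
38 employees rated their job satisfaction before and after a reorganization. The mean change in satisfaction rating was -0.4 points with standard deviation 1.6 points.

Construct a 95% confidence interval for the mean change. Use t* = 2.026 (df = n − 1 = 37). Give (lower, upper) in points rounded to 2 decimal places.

This is a matched-pairs design, so SE = s_d/√n = 1.6/√38 = 0.2596.
Margin = 2.026 × 0.2596 = 0.5259; the interval is -0.4 ± 0.5259 = (-0.93, 0.13).

(-0.93, 0.13)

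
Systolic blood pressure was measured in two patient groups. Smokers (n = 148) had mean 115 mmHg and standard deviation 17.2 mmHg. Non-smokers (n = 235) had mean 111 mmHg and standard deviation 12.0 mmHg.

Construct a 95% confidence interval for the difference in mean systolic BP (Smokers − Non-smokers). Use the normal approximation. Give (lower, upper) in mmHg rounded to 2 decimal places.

Per-group SEs: s₁/√n₁ = 17.2/√148 = 1.4138, s₂/√n₂ = 12.0/√235 = 0.7828.
Unpooled SE of the difference: √(1.99883044 + 0.61277584) = 1.6160.
Margin of error = z* · SE = 1.960 × 1.6160 = 3.1674.
x̄₁ − x̄₂ = 115 − 111 = 4.0000.
CI: 4.0000 ± 3.1674 = (0.83, 7.17).

(0.83, 7.17)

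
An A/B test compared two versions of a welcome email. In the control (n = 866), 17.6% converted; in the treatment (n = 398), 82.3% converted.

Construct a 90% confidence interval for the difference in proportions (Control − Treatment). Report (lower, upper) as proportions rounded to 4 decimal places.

(-0.6850, -0.6090)

The two standard errors are √(0.1760×0.8240/866) = 0.01294 and √(0.8230×0.1770/398) = 0.01913.
Because the samples are independent, SE_diff = √(0.01294² + 0.01913²) = 0.02310.
Using z* = 1.645 for 90%, ME = 1.645 × 0.02310 = 0.03800.
p̂₁ − p̂₂ = -0.6470; interval -0.6470 ± 0.03800 gives (-0.6850, -0.6090).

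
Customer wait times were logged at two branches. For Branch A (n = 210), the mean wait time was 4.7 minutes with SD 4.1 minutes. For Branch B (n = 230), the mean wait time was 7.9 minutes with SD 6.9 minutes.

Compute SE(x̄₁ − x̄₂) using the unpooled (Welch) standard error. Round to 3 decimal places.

Standard errors of each mean: 4.1/√210 = 0.2829 and 6.9/√230 = 0.4550.
SE(x̄₁ − x̄₂) = √(0.2829² + 0.4550²) = 0.5358 for independent samples with unequal variances.

0.536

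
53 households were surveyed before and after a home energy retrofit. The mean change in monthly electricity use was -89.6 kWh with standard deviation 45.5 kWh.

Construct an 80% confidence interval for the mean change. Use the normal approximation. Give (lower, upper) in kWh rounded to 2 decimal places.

This is a matched-pairs design, so SE = s_d/√n = 45.5/√53 = 6.2499.
Margin = 1.282 × 6.2499 = 8.0124; the interval is -89.6 ± 8.0124 = (-97.61, -81.59).

(-97.61, -81.59)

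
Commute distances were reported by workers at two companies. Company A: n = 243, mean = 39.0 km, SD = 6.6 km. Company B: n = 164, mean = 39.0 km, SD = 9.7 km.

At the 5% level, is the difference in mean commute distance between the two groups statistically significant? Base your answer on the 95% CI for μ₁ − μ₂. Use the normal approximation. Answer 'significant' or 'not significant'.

SE₁ = s₁/√n₁ = 6.6/√243 = 0.4234; SE₂ = 9.7/√164 = 0.7574.
Independent samples, unequal variances: SE_diff = √(SE₁² + SE₂²) = √(0.17926756 + 0.57365476) = 0.8677.
z* = 1.960, so margin of error = 1.960 × 0.8677 = 1.7007.
Difference in means = 39.0 − 39.0 = 0.0000.
0.0000 ± 1.7007 → (-1.7007, 1.7007).
The interval (-1.7007, 1.7007) contains 0, so the difference is not significant.

not significant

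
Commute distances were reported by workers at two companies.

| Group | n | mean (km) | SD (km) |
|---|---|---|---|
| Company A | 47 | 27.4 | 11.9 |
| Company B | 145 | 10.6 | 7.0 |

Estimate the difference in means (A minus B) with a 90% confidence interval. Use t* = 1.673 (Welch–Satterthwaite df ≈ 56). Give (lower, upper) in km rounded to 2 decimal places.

(13.74, 19.86)

Standard errors of each mean: 11.9/√47 = 1.7358 and 7.0/√145 = 0.5813.
SE(x̄₁ − x̄₂) = √(1.7358² + 0.5813²) = 1.8305 for independent samples with unequal variances.
With t* = 1.673, the margin is 1.673 × 1.8305 = 3.0624.
x̄₁ − x̄₂ = 27.4 − 10.6 = 16.8000; the interval is 16.8000 ± 3.0624 = (13.74, 19.86).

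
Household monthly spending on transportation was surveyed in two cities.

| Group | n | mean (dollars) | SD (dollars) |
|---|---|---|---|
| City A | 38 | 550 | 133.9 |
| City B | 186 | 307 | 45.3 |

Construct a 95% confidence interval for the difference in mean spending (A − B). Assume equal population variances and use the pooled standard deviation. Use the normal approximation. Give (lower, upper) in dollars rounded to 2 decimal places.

Pooled variance s_p² = [37·133.9² + 185·45.3²] / (38+186−2) = 4698.2767, so s_p = 68.5440.
SE_diff = s_p·√(1/n₁ + 1/n₂) = 68.5440·√(1/38 + 1/186) = 12.2024.
z* = 1.960; margin = 1.960 × 12.2024 = 23.9167.
Difference = 550 − 307 = 243.0000.
243.0000 ± 23.9167 → (219.08, 266.92).

(219.08, 266.92)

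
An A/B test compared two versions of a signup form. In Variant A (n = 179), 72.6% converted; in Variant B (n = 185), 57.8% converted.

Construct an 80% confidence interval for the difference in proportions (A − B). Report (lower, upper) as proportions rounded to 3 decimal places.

The two standard errors are √(0.7260×0.2740/179) = 0.03334 and √(0.5780×0.4220/185) = 0.03631.
Because the samples are independent, SE_diff = √(0.03334² + 0.03631²) = 0.04929.
Using z* = 1.282 for 80%, ME = 1.282 × 0.04929 = 0.06319.
p̂₁ − p̂₂ = 0.1480; interval 0.1480 ± 0.06319 gives (0.085, 0.211).

(0.085, 0.211)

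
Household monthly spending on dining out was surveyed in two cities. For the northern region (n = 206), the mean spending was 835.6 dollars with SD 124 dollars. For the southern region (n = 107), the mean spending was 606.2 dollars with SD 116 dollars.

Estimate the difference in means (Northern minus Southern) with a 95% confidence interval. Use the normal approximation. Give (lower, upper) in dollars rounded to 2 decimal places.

SE₁ = s₁/√n₁ = 124/√206 = 8.6395; SE₂ = 116/√107 = 11.2141.
Independent samples, unequal variances: SE_diff = √(SE₁² + SE₂²) = √(74.64096025 + 125.75603881) = 14.1562.
z* = 1.960, so margin of error = 1.960 × 14.1562 = 27.7462.
Difference in means = 835.6 − 606.2 = 229.4000.
229.4000 ± 27.7462 → (201.65, 257.15).

(201.65, 257.15)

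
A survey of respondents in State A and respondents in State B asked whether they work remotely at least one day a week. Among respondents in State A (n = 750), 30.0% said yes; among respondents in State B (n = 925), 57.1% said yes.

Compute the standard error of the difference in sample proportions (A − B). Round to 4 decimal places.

Each SE is √(p̂(1−p̂)/n): √(0.3000·0.7000/750) = 0.01673 and √(0.5710·0.4290/925) = 0.01627.
SE(p̂₁ − p̂₂) = √(SE₁² + SE₂²) = √(0.0002798929 + 0.0002647129) = 0.02334, since the two samples are independent.

0.0233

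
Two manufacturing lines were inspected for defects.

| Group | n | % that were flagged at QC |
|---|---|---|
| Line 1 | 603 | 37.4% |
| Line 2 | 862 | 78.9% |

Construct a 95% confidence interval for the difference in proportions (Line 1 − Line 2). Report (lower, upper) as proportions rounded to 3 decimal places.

(-0.462, -0.368)

Each SE is √(p̂(1−p̂)/n): √(0.3740·0.6260/603) = 0.01970 and √(0.7890·0.2110/862) = 0.01390.
SE(p̂₁ − p̂₂) = √(SE₁² + SE₂²) = √(0.00038809 + 0.00019321) = 0.02411, since the two samples are independent.
At 95% confidence z* = 1.960; margin = 1.960 × 0.02411 = 0.04726.
The difference is 0.3740 − 0.7890 = -0.4150, so the interval is -0.4150 ± 0.04726 = (-0.462, -0.368).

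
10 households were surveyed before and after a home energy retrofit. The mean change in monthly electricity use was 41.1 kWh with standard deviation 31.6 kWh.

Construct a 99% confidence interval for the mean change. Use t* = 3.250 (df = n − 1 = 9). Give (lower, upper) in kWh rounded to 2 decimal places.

(8.62, 73.58)

Paired design: SE = s_d/√n = 31.6/√10 = 9.9928.
t* = 3.250; margin of error = 3.250 × 9.9928 = 32.4766.
41.1 ± 32.4766 → (8.62, 73.58).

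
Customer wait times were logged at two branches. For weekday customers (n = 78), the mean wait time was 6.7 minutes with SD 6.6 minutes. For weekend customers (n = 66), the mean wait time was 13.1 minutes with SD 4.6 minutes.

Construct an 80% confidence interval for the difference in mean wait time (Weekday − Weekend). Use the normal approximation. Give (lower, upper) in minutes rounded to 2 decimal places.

(-7.60, -5.20)

SE₁ = s₁/√n₁ = 6.6/√78 = 0.7473; SE₂ = 4.6/√66 = 0.5662.
Independent samples, unequal variances: SE_diff = √(SE₁² + SE₂²) = √(0.55845729 + 0.32058244) = 0.9376.
z* = 1.282, so margin of error = 1.282 × 0.9376 = 1.2020.
Difference in means = 6.7 − 13.1 = -6.4000.
-6.4000 ± 1.2020 → (-7.60, -5.20).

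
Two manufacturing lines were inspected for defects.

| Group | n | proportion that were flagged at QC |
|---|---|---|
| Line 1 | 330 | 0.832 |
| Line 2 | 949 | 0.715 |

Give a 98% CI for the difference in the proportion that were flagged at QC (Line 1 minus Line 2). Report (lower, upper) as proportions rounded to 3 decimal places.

SE₁ = √(p̂₁(1−p̂₁)/n₁) = √(0.8320·0.1680/330) = 0.02058; SE₂ = √(0.7150·0.2850/949) = 0.01465.
Independent samples: SE of the difference = √(SE₁² + SE₂²) = √(0.0004235364 + 0.0002146225) = 0.02526.
z* for 98% confidence is 2.326, so the margin of error is 2.326 × 0.02526 = 0.05875.
Point estimate p̂₁ − p̂₂ = 0.8320 − 0.7150 = 0.1170.
0.1170 ± 0.05875 → (0.058, 0.176).

(0.058, 0.176)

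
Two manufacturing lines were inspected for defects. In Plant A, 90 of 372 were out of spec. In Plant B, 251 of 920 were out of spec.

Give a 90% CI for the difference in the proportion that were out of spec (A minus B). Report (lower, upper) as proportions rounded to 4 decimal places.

Sample proportions: 90/372 = 0.2419, 251/920 = 0.2728.
Each SE is √(p̂(1−p̂)/n): √(0.2419·0.7581/372) = 0.02220 and √(0.2728·0.7272/920) = 0.01468.
SE(p̂₁ − p̂₂) = √(SE₁² + SE₂²) = √(0.00049284 + 0.0002155024) = 0.02661, since the two samples are independent.
At 90% confidence z* = 1.645; margin = 1.645 × 0.02661 = 0.04377.
The difference is 0.2419 − 0.2728 = -0.0309, so the interval is -0.0309 ± 0.04377 = (-0.0747, 0.0129).

(-0.0747, 0.0129)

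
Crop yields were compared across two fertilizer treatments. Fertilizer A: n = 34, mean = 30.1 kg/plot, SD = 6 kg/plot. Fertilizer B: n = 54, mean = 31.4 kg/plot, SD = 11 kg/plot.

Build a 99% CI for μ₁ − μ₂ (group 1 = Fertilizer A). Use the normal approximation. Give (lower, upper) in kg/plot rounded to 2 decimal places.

(-5.98, 3.38)

SE₁ = s₁/√n₁ = 6/√34 = 1.0290; SE₂ = 11/√54 = 1.4969.
Independent samples, unequal variances: SE_diff = √(SE₁² + SE₂²) = √(1.058841 + 2.24070961) = 1.8165.
z* = 2.576, so margin of error = 2.576 × 1.8165 = 4.6793.
Difference in means = 30.1 − 31.4 = -1.3000.
-1.3000 ± 4.6793 → (-5.98, 3.38).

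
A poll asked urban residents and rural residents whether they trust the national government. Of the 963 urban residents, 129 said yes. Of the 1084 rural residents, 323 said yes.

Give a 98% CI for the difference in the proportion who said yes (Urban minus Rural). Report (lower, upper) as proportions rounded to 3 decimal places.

p̂₁ = 129/963 = 0.1340 and p̂₂ = 323/1084 = 0.2980.
SE₁ = √(p̂₁(1−p̂₁)/n₁) = √(0.1340·0.8660/963) = 0.01098; SE₂ = √(0.2980·0.7020/1084) = 0.01389.
Independent samples: SE of the difference = √(SE₁² + SE₂²) = √(0.0001205604 + 0.0001929321) = 0.01771.
z* for 98% confidence is 2.326, so the margin of error is 2.326 × 0.01771 = 0.04119.
Point estimate p̂₁ − p̂₂ = 0.1340 − 0.2980 = -0.1640.
-0.1640 ± 0.04119 → (-0.205, -0.123).

(-0.205, -0.123)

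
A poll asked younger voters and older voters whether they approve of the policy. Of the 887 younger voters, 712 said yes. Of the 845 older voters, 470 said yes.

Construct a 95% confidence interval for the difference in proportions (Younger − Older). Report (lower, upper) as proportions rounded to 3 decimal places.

First, p̂₁ = 712/887 = 0.8027; p̂₂ = 470/845 = 0.5562.
The two standard errors are √(0.8027×0.1973/887) = 0.01336 and √(0.5562×0.4438/845) = 0.01709.
Because the samples are independent, SE_diff = √(0.01336² + 0.01709²) = 0.02169.
Using z* = 1.960 for 95%, ME = 1.960 × 0.02169 = 0.04251.
p̂₁ − p̂₂ = 0.2465; interval 0.2465 ± 0.04251 gives (0.204, 0.289).

(0.204, 0.289)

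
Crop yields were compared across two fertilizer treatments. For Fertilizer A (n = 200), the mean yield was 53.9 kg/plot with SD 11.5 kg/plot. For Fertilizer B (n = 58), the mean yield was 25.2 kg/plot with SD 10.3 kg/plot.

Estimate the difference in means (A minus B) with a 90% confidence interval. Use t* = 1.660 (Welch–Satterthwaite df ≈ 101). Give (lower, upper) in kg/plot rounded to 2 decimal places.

Per-group SEs: s₁/√n₁ = 11.5/√200 = 0.8132, s₂/√n₂ = 10.3/√58 = 1.3525.
Unpooled SE of the difference: √(0.66129424 + 1.82925625) = 1.5781.
Margin of error = t* · SE = 1.660 × 1.5781 = 2.6196.
x̄₁ − x̄₂ = 53.9 − 25.2 = 28.7000.
CI: 28.7000 ± 2.6196 = (26.08, 31.32).

(26.08, 31.32)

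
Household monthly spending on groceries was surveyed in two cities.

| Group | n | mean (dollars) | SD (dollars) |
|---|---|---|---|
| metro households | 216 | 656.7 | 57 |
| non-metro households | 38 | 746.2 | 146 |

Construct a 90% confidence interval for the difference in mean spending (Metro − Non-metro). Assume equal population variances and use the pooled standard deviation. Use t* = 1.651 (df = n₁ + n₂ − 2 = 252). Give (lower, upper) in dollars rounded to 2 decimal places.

(-111.81, -67.19)

Pooled variance s_p² = [215·57² + 37·146²] / (216+38−2) = 5901.6944, so s_p = 76.8225.
SE_diff = s_p·√(1/n₁ + 1/n₂) = 76.8225·√(1/216 + 1/38) = 13.5141.
t* = 1.651; margin = 1.651 × 13.5141 = 22.3118.
Difference = 656.7 − 746.2 = -89.5000.
-89.5000 ± 22.3118 → (-111.81, -67.19).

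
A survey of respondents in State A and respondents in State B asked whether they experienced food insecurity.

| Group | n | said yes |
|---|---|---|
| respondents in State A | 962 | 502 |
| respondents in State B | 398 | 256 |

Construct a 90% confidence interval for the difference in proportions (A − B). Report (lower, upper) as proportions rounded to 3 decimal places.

(-0.169, -0.074)

p̂₁ = 502/962 = 0.5218 and p̂₂ = 256/398 = 0.6432.
SE₁ = √(p̂₁(1−p̂₁)/n₁) = √(0.5218·0.4782/962) = 0.01611; SE₂ = √(0.6432·0.3568/398) = 0.02401.
Independent samples: SE of the difference = √(SE₁² + SE₂²) = √(0.0002595321 + 0.0005764801) = 0.02891.
z* for 90% confidence is 1.645, so the margin of error is 1.645 × 0.02891 = 0.04756.
Point estimate p̂₁ − p̂₂ = 0.5218 − 0.6432 = -0.1214.
-0.1214 ± 0.04756 → (-0.169, -0.074).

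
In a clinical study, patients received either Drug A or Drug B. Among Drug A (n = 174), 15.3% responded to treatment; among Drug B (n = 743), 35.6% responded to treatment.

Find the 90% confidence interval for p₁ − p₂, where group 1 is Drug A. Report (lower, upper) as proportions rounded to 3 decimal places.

(-0.256, -0.150)

The two standard errors are √(0.1530×0.8470/174) = 0.02729 and √(0.3560×0.6440/743) = 0.01757.
Because the samples are independent, SE_diff = √(0.02729² + 0.01757²) = 0.03246.
Using z* = 1.645 for 90%, ME = 1.645 × 0.03246 = 0.05340.
p̂₁ − p̂₂ = -0.2030; interval -0.2030 ± 0.05340 gives (-0.256, -0.150).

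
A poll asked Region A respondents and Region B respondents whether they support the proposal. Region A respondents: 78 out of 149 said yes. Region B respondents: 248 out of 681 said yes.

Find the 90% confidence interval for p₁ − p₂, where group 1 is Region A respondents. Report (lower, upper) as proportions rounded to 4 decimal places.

(0.0855, 0.2331)

p̂₁ = 78/149 = 0.5235 and p̂₂ = 248/681 = 0.3642.
SE₁ = √(p̂₁(1−p̂₁)/n₁) = √(0.5235·0.4765/149) = 0.04092; SE₂ = √(0.3642·0.6358/681) = 0.01844.
Independent samples: SE of the difference = √(SE₁² + SE₂²) = √(0.0016744464 + 0.0003400336) = 0.04488.
z* for 90% confidence is 1.645, so the margin of error is 1.645 × 0.04488 = 0.07383.
Point estimate p̂₁ − p̂₂ = 0.5235 − 0.3642 = 0.1593.
0.1593 ± 0.07383 → (0.0855, 0.2331).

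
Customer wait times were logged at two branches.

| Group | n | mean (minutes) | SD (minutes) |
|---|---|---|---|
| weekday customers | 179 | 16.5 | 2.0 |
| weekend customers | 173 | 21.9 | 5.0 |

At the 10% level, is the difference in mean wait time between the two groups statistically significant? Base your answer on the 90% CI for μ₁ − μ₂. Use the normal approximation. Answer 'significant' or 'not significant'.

Standard errors of each mean: 2.0/√179 = 0.1495 and 5.0/√173 = 0.3801.
SE(x̄₁ − x̄₂) = √(0.1495² + 0.3801²) = 0.4084 for independent samples with unequal variances.
With z* = 1.645, the margin is 1.645 × 0.4084 = 0.6718.
x̄₁ − x̄₂ = 16.5 − 21.9 = -5.4000; the interval is -5.4000 ± 0.6718 = (-6.0718, -4.7282).
The interval (-6.0718, -4.7282) does not contain 0, so the difference is significant.

significant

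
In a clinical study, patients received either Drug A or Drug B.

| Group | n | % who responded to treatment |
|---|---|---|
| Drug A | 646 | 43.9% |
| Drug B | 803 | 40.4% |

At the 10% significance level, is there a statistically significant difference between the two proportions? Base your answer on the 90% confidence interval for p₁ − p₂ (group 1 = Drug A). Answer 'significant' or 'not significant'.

The two standard errors are √(0.4390×0.5610/646) = 0.01953 and √(0.4040×0.5960/803) = 0.01732.
Because the samples are independent, SE_diff = √(0.01953² + 0.01732²) = 0.02610.
Using z* = 1.645 for 90%, ME = 1.645 × 0.02610 = 0.04293.
p̂₁ − p̂₂ = 0.0350; interval 0.0350 ± 0.04293 gives (-0.00793, 0.07793).
The interval (-0.00793, 0.07793) contains 0, so the difference is not significant.

not significant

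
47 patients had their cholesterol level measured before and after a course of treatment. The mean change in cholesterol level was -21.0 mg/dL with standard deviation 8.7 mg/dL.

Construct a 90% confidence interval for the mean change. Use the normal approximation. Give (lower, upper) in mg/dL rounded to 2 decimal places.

This is a matched-pairs design, so SE = s_d/√n = 8.7/√47 = 1.2690.
Margin = 1.645 × 1.2690 = 2.0875; the interval is -21.0 ± 2.0875 = (-23.09, -18.91).

(-23.09, -18.91)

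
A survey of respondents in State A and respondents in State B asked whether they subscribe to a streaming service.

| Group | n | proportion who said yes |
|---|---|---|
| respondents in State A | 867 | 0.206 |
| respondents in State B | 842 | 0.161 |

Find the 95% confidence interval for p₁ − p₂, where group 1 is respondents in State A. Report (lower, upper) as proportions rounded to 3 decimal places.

Each SE is √(p̂(1−p̂)/n): √(0.2060·0.7940/867) = 0.01374 and √(0.1610·0.8390/842) = 0.01267.
SE(p̂₁ − p̂₂) = √(SE₁² + SE₂²) = √(0.0001887876 + 0.0001605289) = 0.01869, since the two samples are independent.
At 95% confidence z* = 1.960; margin = 1.960 × 0.01869 = 0.03663.
The difference is 0.2060 − 0.1610 = 0.0450, so the interval is 0.0450 ± 0.03663 = (0.008, 0.082).

(0.008, 0.082)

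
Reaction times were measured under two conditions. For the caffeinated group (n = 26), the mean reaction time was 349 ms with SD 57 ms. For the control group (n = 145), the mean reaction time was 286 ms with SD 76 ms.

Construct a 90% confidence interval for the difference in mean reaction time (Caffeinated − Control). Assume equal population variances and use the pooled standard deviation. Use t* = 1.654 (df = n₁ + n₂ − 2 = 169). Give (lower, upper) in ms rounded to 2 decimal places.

Pooled variance s_p² = [25·57² + 144·76²] / (26+145−2) = 5402.1834, so s_p = 73.4995.
SE_diff = s_p·√(1/n₁ + 1/n₂) = 73.4995·√(1/26 + 1/145) = 15.6535.
t* = 1.654; margin = 1.654 × 15.6535 = 25.8909.
Difference = 349 − 286 = 63.0000.
63.0000 ± 25.8909 → (37.11, 88.89).

(37.11, 88.89)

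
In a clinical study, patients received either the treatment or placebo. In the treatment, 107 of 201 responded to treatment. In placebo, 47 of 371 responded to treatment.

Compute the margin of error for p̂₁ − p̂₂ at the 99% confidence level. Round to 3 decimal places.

0.101

Sample proportions: 107/201 = 0.5323, 47/371 = 0.1267.
Each SE is √(p̂(1−p̂)/n): √(0.5323·0.4677/201) = 0.03519 and √(0.1267·0.8733/371) = 0.01727.
SE(p̂₁ − p̂₂) = √(SE₁² + SE₂²) = √(0.0012383361 + 0.0002982529) = 0.03920, since the two samples are independent.
At 99% confidence z* = 2.576; margin = 2.576 × 0.03920 = 0.10098.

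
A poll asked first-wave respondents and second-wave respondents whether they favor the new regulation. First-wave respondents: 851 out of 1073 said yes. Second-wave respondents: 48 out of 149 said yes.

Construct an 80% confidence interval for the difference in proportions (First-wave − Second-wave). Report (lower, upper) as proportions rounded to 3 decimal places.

(0.419, 0.523)

First, p̂₁ = 851/1073 = 0.7931; p̂₂ = 48/149 = 0.3221.
The two standard errors are √(0.7931×0.2069/1073) = 0.01237 and √(0.3221×0.6779/149) = 0.03828.
Because the samples are independent, SE_diff = √(0.01237² + 0.03828²) = 0.04023.
Using z* = 1.282 for 80%, ME = 1.282 × 0.04023 = 0.05157.
p̂₁ − p̂₂ = 0.4710; interval 0.4710 ± 0.05157 gives (0.419, 0.523).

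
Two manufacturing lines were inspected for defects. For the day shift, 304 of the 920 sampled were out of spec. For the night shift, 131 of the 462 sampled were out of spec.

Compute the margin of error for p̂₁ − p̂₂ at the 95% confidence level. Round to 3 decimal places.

0.051

First, p̂₁ = 304/920 = 0.3304; p̂₂ = 131/462 = 0.2835.
The two standard errors are √(0.3304×0.6696/920) = 0.01551 and √(0.2835×0.7165/462) = 0.02097.
Because the samples are independent, SE_diff = √(0.01551² + 0.02097²) = 0.02608.
Using z* = 1.960 for 95%, ME = 1.960 × 0.02608 = 0.05112.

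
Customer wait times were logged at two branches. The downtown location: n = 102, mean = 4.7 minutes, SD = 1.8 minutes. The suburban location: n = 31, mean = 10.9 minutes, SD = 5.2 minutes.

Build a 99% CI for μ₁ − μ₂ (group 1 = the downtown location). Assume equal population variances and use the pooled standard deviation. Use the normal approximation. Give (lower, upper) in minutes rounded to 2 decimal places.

Pooled variance s_p² = [101·1.8² + 30·5.2²] / (102+31−2) = 8.6904, so s_p = 2.9479.
SE_diff = s_p·√(1/n₁ + 1/n₂) = 2.9479·√(1/102 + 1/31) = 0.6046.
z* = 2.576; margin = 2.576 × 0.6046 = 1.5574.
Difference = 4.7 − 10.9 = -6.2000.
-6.2000 ± 1.5574 → (-7.76, -4.64).

(-7.76, -4.64)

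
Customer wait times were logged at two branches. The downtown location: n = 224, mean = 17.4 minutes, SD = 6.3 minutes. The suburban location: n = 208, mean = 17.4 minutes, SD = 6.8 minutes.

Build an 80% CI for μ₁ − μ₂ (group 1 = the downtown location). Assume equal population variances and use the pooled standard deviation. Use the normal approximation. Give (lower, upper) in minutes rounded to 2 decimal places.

s_p = √[((n₁−1)s₁² + (n₂−1)s₂²)/(n₁+n₂−2)] = √[(223·6.3² + 207·6.8²)/430] = 6.5455.
SE = 6.5455·√(1/224 + 1/208) = 0.6303.
With z* = 1.282, margin = 1.282 × 0.6303 = 0.8080.
x̄₁ − x̄₂ = 17.4 − 17.4 = 0.0000; interval 0.0000 ± 0.8080 = (-0.81, 0.81).

(-0.81, 0.81)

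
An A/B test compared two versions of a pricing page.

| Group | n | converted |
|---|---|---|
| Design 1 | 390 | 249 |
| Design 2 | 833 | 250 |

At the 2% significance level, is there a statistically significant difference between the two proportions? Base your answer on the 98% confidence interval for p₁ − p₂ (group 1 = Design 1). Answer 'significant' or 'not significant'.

Sample proportions: 249/390 = 0.6385, 250/833 = 0.3001.
Each SE is √(p̂(1−p̂)/n): √(0.6385·0.3615/390) = 0.02433 and √(0.3001·0.6999/833) = 0.01588.
SE(p̂₁ − p̂₂) = √(SE₁² + SE₂²) = √(0.0005919489 + 0.0002521744) = 0.02905, since the two samples are independent.
At 98% confidence z* = 2.326; margin = 2.326 × 0.02905 = 0.06757.
The difference is 0.6385 − 0.3001 = 0.3384, so the interval is 0.3384 ± 0.06757 = (0.27083, 0.40597).
The interval (0.27083, 0.40597) does not contain 0, so the difference is significant.

significant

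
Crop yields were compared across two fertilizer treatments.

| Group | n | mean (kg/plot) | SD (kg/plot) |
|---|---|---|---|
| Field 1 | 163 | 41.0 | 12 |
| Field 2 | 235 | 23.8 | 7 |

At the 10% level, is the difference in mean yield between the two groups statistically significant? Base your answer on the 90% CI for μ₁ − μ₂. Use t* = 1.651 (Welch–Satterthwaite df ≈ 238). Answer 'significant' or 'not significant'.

SE₁ = s₁/√n₁ = 12/√163 = 0.9399; SE₂ = 7/√235 = 0.4566.
Independent samples, unequal variances: SE_diff = √(SE₁² + SE₂²) = √(0.88341201 + 0.20848356) = 1.0449.
t* = 1.651, so margin of error = 1.651 × 1.0449 = 1.7251.
Difference in means = 41.0 − 23.8 = 17.2000.
17.2000 ± 1.7251 → (15.4749, 18.9251).
The interval (15.4749, 18.9251) does not contain 0, so the difference is significant.

significant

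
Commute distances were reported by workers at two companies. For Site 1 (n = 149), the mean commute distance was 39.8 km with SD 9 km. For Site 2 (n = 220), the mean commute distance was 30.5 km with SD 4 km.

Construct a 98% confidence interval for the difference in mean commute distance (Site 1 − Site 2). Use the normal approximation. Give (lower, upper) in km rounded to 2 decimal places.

Per-group SEs: s₁/√n₁ = 9/√149 = 0.7373, s₂/√n₂ = 4/√220 = 0.2697.
Unpooled SE of the difference: √(0.54361129 + 0.07273809) = 0.7851.
Margin of error = z* · SE = 2.326 × 0.7851 = 1.8261.
x̄₁ − x̄₂ = 39.8 − 30.5 = 9.3000.
CI: 9.3000 ± 1.8261 = (7.47, 11.13).

(7.47, 11.13)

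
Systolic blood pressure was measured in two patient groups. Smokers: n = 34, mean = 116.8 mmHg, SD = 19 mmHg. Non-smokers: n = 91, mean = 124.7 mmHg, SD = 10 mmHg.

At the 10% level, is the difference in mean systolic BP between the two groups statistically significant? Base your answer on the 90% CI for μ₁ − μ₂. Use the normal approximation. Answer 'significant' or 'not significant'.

significant

Per-group SEs: s₁/√n₁ = 19/√34 = 3.2585, s₂/√n₂ = 10/√91 = 1.0483.
Unpooled SE of the difference: √(10.61782225 + 1.09893289) = 3.4230.
Margin of error = z* · SE = 1.645 × 3.4230 = 5.6308.
x̄₁ − x̄₂ = 116.8 − 124.7 = -7.9000.
CI: -7.9000 ± 5.6308 = (-13.5308, -2.2692).
The interval (-13.5308, -2.2692) does not contain 0, so the difference is significant.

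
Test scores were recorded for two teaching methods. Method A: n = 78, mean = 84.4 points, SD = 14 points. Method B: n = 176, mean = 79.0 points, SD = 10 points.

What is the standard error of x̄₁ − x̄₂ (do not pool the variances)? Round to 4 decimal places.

1.7553

Per-group SEs: s₁/√n₁ = 14/√78 = 1.5852, s₂/√n₂ = 10/√176 = 0.7538.
Unpooled SE of the difference: √(2.51285904 + 0.56821444) = 1.7553.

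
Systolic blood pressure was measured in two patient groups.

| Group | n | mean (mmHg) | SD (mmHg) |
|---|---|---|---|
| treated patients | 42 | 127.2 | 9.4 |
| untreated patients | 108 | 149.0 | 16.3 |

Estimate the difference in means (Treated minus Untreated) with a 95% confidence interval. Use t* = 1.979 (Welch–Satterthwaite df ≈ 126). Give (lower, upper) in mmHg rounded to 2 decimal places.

(-26.03, -17.57)

Standard errors of each mean: 9.4/√42 = 1.4505 and 16.3/√108 = 1.5685.
SE(x̄₁ − x̄₂) = √(1.4505² + 1.5685²) = 2.1364 for independent samples with unequal variances.
With t* = 1.979, the margin is 1.979 × 2.1364 = 4.2279.
x̄₁ − x̄₂ = 127.2 − 149.0 = -21.8000; the interval is -21.8000 ± 4.2279 = (-26.03, -17.57).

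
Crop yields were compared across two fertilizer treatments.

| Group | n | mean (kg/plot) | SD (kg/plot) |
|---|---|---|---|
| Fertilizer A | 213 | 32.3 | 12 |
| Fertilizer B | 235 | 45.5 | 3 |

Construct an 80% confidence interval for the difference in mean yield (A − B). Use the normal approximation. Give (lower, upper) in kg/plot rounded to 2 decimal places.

SE₁ = s₁/√n₁ = 12/√213 = 0.8222; SE₂ = 3/√235 = 0.1957.
Independent samples, unequal variances: SE_diff = √(SE₁² + SE₂²) = √(0.67601284 + 0.03829849) = 0.8452.
z* = 1.282, so margin of error = 1.282 × 0.8452 = 1.0835.
Difference in means = 32.3 − 45.5 = -13.2000.
-13.2000 ± 1.0835 → (-14.28, -12.12).

(-14.28, -12.12)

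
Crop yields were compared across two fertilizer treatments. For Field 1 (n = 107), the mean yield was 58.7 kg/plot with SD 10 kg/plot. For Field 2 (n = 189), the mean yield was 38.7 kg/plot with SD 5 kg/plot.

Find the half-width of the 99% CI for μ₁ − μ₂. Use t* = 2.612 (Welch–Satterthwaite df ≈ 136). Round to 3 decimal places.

2.698

SE₁ = s₁/√n₁ = 10/√107 = 0.9667; SE₂ = 5/√189 = 0.3637.
Independent samples, unequal variances: SE_diff = √(SE₁² + SE₂²) = √(0.93450889 + 0.13227769) = 1.0329.
t* = 2.612, so margin of error = 2.612 × 1.0329 = 2.6979.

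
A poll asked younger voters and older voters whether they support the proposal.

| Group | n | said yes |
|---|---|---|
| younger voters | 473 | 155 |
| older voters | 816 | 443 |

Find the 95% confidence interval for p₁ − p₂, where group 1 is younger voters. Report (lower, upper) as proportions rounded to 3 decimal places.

(-0.270, -0.161)

Sample proportions: 155/473 = 0.3277, 443/816 = 0.5429.
Each SE is √(p̂(1−p̂)/n): √(0.3277·0.6723/473) = 0.02158 and √(0.5429·0.4571/816) = 0.01744.
SE(p̂₁ − p̂₂) = √(SE₁² + SE₂²) = √(0.0004656964 + 0.0003041536) = 0.02775, since the two samples are independent.
At 95% confidence z* = 1.960; margin = 1.960 × 0.02775 = 0.05439.
The difference is 0.3277 − 0.5429 = -0.2152, so the interval is -0.2152 ± 0.05439 = (-0.270, -0.161).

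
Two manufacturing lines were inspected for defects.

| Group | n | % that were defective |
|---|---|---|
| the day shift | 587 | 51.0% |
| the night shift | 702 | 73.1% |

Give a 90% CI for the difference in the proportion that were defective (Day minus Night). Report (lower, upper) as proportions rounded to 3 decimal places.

(-0.265, -0.177)

The two standard errors are √(0.5100×0.4900/587) = 0.02063 and √(0.7310×0.2690/702) = 0.01674.
Because the samples are independent, SE_diff = √(0.02063² + 0.01674²) = 0.02657.
Using z* = 1.645 for 90%, ME = 1.645 × 0.02657 = 0.04371.
p̂₁ − p̂₂ = -0.2210; interval -0.2210 ± 0.04371 gives (-0.265, -0.177).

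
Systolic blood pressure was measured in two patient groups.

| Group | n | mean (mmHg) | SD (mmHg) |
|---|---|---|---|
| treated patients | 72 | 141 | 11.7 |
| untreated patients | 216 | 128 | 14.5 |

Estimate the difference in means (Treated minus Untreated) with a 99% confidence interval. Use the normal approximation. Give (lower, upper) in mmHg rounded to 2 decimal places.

Standard errors of each mean: 11.7/√72 = 1.3789 and 14.5/√216 = 0.9866.
SE(x̄₁ − x̄₂) = √(1.3789² + 0.9866²) = 1.6955 for independent samples with unequal variances.
With z* = 2.576, the margin is 2.576 × 1.6955 = 4.3676.
x̄₁ − x̄₂ = 141 − 128 = 13.0000; the interval is 13.0000 ± 4.3676 = (8.63, 17.37).

(8.63, 17.37)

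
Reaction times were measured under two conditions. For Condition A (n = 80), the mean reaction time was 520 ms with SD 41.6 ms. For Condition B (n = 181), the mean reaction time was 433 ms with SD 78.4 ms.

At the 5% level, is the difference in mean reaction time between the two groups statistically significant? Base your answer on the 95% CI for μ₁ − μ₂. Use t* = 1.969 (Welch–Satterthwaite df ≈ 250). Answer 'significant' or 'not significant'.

SE₁ = s₁/√n₁ = 41.6/√80 = 4.6510; SE₂ = 78.4/√181 = 5.8274.
Independent samples, unequal variances: SE_diff = √(SE₁² + SE₂²) = √(21.631801 + 33.95859076) = 7.4559.
t* = 1.969, so margin of error = 1.969 × 7.4559 = 14.6807.
Difference in means = 520 − 433 = 87.0000.
87.0000 ± 14.6807 → (72.3193, 101.6807).
The interval (72.3193, 101.6807) does not contain 0, so the difference is significant.

significant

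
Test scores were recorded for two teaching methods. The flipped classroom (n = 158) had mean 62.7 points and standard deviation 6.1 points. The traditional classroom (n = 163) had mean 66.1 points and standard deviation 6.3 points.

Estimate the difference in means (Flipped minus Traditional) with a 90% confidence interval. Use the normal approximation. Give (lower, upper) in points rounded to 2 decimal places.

(-4.54, -2.26)

Standard errors of each mean: 6.1/√158 = 0.4853 and 6.3/√163 = 0.4935.
SE(x̄₁ − x̄₂) = √(0.4853² + 0.4935²) = 0.6921 for independent samples with unequal variances.
With z* = 1.645, the margin is 1.645 × 0.6921 = 1.1385.
x̄₁ − x̄₂ = 62.7 − 66.1 = -3.4000; the interval is -3.4000 ± 1.1385 = (-4.54, -2.26).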